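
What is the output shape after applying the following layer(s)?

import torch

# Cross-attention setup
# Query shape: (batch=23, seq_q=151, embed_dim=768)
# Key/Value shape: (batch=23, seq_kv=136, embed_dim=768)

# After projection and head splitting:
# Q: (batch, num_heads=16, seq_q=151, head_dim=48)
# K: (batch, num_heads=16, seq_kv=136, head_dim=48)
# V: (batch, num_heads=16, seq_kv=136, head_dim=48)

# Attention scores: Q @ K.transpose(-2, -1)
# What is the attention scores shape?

Input shape: (23, 151, 768)
Output shape: (23, 16, 151, 136)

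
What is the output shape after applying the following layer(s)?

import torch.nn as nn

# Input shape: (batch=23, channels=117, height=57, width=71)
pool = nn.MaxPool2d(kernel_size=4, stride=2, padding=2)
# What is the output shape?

Input shape: (23, 117, 57, 71)
Output shape: (23, 117, 29, 36)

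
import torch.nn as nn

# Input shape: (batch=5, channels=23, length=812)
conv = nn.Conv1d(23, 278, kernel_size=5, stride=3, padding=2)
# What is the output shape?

Input shape: (5, 23, 812)
Output shape: (5, 278, 271)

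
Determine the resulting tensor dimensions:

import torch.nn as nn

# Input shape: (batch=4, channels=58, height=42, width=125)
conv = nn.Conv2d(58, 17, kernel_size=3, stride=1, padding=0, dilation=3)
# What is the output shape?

Input shape: (4, 58, 42, 125)
Output shape: (4, 17, 36, 119)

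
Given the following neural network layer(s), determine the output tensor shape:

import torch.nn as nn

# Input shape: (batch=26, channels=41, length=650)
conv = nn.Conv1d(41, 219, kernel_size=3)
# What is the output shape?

Input shape: (26, 41, 650)
Output shape: (26, 219, 648)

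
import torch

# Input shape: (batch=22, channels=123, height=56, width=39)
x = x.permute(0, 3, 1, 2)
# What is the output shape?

Input shape: (22, 123, 56, 39)
Output shape: (22, 39, 123, 56)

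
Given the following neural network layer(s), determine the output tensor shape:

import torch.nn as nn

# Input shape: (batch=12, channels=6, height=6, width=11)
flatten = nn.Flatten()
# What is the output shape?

Input shape: (12, 6, 6, 11)
Output shape: (12, 396)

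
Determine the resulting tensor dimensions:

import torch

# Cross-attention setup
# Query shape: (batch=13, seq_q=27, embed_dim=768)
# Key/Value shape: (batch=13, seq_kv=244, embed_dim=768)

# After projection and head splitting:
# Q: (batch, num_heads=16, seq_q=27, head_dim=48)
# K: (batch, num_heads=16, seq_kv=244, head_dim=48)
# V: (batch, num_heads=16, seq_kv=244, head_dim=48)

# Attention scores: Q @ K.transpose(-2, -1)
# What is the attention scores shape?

Input shape: (13, 27, 768)
Output shape: (13, 16, 27, 244)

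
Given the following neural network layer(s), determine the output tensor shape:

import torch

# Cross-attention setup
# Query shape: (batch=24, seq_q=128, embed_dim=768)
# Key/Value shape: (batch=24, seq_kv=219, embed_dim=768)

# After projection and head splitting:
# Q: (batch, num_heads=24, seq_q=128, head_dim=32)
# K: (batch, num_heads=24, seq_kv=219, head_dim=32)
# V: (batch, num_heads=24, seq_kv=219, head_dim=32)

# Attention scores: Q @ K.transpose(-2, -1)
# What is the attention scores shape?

Input shape: (24, 128, 768)
Output shape: (24, 24, 128, 219)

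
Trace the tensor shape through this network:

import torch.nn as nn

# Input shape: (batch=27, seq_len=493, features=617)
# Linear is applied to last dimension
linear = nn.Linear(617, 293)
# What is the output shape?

Input shape: (27, 493, 617)
Output shape: (27, 493, 293)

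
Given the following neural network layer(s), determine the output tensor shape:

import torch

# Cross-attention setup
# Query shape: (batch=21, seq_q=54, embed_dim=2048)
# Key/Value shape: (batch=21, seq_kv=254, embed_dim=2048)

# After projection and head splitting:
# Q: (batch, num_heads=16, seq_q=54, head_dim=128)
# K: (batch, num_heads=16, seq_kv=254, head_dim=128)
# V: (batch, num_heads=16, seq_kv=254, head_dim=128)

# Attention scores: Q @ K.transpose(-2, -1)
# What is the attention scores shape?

Input shape: (21, 54, 2048)
Output shape: (21, 16, 54, 254)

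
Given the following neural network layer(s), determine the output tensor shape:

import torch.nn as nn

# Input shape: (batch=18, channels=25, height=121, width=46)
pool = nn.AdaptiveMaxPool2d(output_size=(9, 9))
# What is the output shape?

Input shape: (18, 25, 121, 46)
Output shape: (18, 25, 9, 9)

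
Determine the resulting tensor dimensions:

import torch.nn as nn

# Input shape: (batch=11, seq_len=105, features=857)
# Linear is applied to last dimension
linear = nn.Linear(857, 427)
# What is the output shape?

Input shape: (11, 105, 857)
Output shape: (11, 105, 427)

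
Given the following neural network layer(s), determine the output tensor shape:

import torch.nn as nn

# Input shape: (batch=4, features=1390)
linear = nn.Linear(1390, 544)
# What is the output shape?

Input shape: (4, 1390)
Output shape: (4, 544)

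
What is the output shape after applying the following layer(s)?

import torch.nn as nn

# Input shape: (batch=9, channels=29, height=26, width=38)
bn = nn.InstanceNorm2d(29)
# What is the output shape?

Input shape: (9, 29, 26, 38)
Output shape: (9, 29, 26, 38)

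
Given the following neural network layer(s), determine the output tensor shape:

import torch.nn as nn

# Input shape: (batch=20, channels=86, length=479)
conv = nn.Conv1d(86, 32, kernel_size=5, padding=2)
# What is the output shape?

Input shape: (20, 86, 479)
Output shape: (20, 32, 479)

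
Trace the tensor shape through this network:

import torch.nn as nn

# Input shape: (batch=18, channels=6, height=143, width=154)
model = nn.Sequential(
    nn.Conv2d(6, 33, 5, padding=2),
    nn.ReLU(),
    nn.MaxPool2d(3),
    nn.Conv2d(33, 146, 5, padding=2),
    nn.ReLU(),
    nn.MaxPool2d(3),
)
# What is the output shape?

Input shape: (18, 6, 143, 154)
  -> after first Conv2d: (18, 33, 143, 154)
  -> after first MaxPool2d: (18, 33, 47, 51)
  -> after second Conv2d: (18, 146, 47, 51)
Output shape: (18, 146, 15, 17)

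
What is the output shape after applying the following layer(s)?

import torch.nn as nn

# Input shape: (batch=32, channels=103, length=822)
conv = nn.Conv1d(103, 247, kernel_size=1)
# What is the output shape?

Input shape: (32, 103, 822)
Output shape: (32, 247, 822)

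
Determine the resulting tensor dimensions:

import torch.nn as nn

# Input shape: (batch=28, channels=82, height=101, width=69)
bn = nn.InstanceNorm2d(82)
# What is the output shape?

Input shape: (28, 82, 101, 69)
Output shape: (28, 82, 101, 69)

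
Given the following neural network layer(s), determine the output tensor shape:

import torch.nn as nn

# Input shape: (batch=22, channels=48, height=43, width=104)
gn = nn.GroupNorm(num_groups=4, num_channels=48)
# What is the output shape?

Input shape: (22, 48, 43, 104)
Output shape: (22, 48, 43, 104)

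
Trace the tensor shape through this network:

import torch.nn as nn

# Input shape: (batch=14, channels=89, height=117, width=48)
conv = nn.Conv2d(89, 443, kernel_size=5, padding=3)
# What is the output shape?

Input shape: (14, 89, 117, 48)
Output shape: (14, 443, 119, 50)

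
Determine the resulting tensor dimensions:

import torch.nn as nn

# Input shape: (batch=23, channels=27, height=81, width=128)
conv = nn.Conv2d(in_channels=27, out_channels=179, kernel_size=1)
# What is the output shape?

Input shape: (23, 27, 81, 128)
Output shape: (23, 179, 81, 128)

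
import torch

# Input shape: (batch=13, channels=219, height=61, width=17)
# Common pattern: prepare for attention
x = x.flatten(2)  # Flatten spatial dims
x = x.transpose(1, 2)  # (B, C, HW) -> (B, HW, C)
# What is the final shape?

Input shape: (13, 219, 61, 17)
  -> after flatten(2): (13, 219, 1037)
Output shape: (13, 1037, 219)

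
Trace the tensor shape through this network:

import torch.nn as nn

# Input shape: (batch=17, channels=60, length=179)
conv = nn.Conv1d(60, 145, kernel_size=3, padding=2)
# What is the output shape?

Input shape: (17, 60, 179)
Output shape: (17, 145, 181)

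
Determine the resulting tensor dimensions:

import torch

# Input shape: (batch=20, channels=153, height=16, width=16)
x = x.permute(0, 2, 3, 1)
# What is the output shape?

Input shape: (20, 153, 16, 16)
Output shape: (20, 16, 16, 153)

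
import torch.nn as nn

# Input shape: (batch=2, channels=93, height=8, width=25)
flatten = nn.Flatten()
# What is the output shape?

Input shape: (2, 93, 8, 25)
Output shape: (2, 18600)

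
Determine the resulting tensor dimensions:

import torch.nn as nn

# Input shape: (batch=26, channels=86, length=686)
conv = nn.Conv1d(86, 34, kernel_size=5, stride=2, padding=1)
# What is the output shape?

Input shape: (26, 86, 686)
Output shape: (26, 34, 342)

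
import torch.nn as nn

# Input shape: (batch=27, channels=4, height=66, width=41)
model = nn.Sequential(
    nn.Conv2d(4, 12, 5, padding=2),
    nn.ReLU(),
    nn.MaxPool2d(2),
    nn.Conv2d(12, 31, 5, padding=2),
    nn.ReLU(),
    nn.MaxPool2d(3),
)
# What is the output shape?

Input shape: (27, 4, 66, 41)
  -> after first Conv2d: (27, 12, 66, 41)
  -> after first MaxPool2d: (27, 12, 33, 20)
  -> after second Conv2d: (27, 31, 33, 20)
Output shape: (27, 31, 11, 6)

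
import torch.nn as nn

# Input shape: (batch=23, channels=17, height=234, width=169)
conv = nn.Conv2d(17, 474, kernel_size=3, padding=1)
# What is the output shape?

Input shape: (23, 17, 234, 169)
Output shape: (23, 474, 234, 169)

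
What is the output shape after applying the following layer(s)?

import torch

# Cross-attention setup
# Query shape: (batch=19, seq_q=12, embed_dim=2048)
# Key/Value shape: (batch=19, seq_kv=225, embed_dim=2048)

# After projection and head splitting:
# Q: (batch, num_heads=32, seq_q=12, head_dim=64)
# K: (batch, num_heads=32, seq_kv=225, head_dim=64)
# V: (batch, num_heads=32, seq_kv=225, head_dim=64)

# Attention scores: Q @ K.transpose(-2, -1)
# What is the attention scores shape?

Input shape: (19, 12, 2048)
Output shape: (19, 32, 12, 225)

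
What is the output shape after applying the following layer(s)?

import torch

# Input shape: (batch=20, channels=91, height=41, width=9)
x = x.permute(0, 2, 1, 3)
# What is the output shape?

Input shape: (20, 91, 41, 9)
Output shape: (20, 41, 91, 9)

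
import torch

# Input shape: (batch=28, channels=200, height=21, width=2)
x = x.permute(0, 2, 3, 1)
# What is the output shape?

Input shape: (28, 200, 21, 2)
Output shape: (28, 21, 2, 200)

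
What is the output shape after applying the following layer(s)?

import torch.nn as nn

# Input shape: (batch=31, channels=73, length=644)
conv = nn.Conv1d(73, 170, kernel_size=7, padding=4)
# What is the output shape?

Input shape: (31, 73, 644)
Output shape: (31, 170, 646)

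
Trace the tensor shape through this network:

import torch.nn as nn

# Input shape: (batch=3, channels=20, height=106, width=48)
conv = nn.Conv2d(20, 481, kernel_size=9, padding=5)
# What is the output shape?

Input shape: (3, 20, 106, 48)
Output shape: (3, 481, 108, 50)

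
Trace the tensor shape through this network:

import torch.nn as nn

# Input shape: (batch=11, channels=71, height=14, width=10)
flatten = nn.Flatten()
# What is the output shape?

Input shape: (11, 71, 14, 10)
Output shape: (11, 9940)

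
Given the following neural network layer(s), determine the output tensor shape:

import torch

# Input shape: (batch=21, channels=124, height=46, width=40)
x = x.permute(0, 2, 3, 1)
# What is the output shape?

Input shape: (21, 124, 46, 40)
Output shape: (21, 46, 40, 124)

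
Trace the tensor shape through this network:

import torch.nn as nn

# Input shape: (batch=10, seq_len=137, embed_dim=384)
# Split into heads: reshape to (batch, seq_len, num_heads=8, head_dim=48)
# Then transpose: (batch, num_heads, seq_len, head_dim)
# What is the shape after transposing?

Input shape: (10, 137, 384)
  -> after reshape: (10, 137, 8, 48)
Output shape: (10, 8, 137, 48)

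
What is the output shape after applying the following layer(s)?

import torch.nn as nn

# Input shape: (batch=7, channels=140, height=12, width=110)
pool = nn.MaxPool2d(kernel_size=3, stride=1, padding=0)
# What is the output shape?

Input shape: (7, 140, 12, 110)
Output shape: (7, 140, 10, 108)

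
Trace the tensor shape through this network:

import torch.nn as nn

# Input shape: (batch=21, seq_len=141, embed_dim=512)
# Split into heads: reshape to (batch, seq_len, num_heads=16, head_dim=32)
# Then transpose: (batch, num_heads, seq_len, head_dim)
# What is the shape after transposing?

Input shape: (21, 141, 512)
  -> after reshape: (21, 141, 16, 32)
Output shape: (21, 16, 141, 32)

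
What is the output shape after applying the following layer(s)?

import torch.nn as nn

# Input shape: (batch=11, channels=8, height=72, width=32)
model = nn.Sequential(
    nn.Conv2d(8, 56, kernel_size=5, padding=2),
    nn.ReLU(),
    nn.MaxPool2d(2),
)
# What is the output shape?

Input shape: (11, 8, 72, 32)
  -> after Conv2d: (11, 56, 72, 32)
  -> after ReLU: (11, 56, 72, 32)
Output shape: (11, 56, 36, 16)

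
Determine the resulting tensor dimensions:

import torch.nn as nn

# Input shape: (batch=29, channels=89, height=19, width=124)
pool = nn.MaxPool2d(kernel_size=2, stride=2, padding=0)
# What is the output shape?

Input shape: (29, 89, 19, 124)
Output shape: (29, 89, 9, 62)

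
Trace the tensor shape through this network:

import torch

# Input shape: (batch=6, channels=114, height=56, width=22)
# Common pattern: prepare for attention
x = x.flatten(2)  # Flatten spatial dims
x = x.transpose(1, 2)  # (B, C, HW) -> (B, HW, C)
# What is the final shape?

Input shape: (6, 114, 56, 22)
  -> after flatten(2): (6, 114, 1232)
Output shape: (6, 1232, 114)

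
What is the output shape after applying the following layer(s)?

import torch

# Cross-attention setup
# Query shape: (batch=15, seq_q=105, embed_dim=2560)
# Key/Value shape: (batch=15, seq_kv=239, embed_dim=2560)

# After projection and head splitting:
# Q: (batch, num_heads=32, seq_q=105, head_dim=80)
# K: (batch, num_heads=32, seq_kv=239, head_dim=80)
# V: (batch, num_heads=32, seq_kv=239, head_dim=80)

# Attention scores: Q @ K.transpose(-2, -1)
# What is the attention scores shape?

Input shape: (15, 105, 2560)
Output shape: (15, 32, 105, 239)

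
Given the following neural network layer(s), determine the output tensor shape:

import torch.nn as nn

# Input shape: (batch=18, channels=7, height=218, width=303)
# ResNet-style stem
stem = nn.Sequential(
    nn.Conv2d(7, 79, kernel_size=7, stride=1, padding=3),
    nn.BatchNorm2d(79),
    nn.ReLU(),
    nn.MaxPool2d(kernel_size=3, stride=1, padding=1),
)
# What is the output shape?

Input shape: (18, 7, 218, 303)
  -> after Conv2d 7x7 stride=1: (18, 79, 218, 303)
Output shape: (18, 79, 218, 303)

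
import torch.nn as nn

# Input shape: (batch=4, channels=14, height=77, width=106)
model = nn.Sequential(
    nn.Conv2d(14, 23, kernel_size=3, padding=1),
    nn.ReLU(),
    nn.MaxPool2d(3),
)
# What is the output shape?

Input shape: (4, 14, 77, 106)
  -> after Conv2d: (4, 23, 77, 106)
  -> after ReLU: (4, 23, 77, 106)
Output shape: (4, 23, 25, 35)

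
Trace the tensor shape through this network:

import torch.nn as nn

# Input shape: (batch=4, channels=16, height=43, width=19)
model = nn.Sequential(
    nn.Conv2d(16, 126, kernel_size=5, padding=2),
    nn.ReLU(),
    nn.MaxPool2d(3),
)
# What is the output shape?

Input shape: (4, 16, 43, 19)
  -> after Conv2d: (4, 126, 43, 19)
  -> after ReLU: (4, 126, 43, 19)
Output shape: (4, 126, 14, 6)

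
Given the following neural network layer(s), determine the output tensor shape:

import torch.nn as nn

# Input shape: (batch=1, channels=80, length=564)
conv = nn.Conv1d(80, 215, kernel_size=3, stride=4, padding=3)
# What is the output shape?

Input shape: (1, 80, 564)
Output shape: (1, 215, 142)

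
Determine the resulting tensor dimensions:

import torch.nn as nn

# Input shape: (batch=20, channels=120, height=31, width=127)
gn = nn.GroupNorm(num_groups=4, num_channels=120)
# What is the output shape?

Input shape: (20, 120, 31, 127)
Output shape: (20, 120, 31, 127)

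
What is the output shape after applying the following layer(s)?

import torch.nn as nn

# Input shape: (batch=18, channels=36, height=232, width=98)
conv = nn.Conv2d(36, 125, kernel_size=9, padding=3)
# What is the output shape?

Input shape: (18, 36, 232, 98)
Output shape: (18, 125, 230, 96)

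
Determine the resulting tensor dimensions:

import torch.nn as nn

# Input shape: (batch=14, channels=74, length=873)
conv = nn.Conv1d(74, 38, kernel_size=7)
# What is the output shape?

Input shape: (14, 74, 873)
Output shape: (14, 38, 867)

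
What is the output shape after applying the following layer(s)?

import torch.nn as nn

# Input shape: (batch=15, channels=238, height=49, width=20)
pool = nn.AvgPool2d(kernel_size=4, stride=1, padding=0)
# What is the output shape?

Input shape: (15, 238, 49, 20)
Output shape: (15, 238, 46, 17)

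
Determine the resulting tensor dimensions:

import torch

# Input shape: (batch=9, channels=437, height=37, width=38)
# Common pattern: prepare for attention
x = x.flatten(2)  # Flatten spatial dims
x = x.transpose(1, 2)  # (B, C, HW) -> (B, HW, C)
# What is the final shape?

Input shape: (9, 437, 37, 38)
  -> after flatten(2): (9, 437, 1406)
Output shape: (9, 1406, 437)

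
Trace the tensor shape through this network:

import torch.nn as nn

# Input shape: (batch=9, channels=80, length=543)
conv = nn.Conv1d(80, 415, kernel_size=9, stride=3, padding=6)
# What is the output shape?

Input shape: (9, 80, 543)
Output shape: (9, 415, 183)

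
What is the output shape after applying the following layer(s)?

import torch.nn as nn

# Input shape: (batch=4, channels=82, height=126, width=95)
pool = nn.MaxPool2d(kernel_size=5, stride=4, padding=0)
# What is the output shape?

Input shape: (4, 82, 126, 95)
Output shape: (4, 82, 31, 23)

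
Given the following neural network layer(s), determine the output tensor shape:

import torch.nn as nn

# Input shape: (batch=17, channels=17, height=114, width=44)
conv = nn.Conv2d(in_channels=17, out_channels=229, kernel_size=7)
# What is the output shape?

Input shape: (17, 17, 114, 44)
Output shape: (17, 229, 108, 38)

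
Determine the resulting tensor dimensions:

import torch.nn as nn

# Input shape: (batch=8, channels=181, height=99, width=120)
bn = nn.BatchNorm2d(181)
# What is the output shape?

Input shape: (8, 181, 99, 120)
Output shape: (8, 181, 99, 120)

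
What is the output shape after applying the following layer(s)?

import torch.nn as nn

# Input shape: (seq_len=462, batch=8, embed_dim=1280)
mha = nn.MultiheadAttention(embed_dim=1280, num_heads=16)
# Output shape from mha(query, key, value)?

Input shape: (462, 8, 1280)
Output shape: (462, 8, 1280)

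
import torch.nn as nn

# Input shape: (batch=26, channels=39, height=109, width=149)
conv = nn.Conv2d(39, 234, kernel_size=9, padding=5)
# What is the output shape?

Input shape: (26, 39, 109, 149)
Output shape: (26, 234, 111, 151)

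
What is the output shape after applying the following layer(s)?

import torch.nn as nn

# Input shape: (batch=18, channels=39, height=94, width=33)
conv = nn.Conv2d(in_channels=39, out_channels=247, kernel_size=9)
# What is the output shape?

Input shape: (18, 39, 94, 33)
Output shape: (18, 247, 86, 25)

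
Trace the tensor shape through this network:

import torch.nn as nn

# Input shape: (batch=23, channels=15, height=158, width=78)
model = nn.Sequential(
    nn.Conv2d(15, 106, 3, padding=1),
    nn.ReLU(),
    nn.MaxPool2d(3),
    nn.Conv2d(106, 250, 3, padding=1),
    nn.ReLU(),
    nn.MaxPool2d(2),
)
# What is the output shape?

Input shape: (23, 15, 158, 78)
  -> after first Conv2d: (23, 106, 158, 78)
  -> after first MaxPool2d: (23, 106, 52, 26)
  -> after second Conv2d: (23, 250, 52, 26)
Output shape: (23, 250, 26, 13)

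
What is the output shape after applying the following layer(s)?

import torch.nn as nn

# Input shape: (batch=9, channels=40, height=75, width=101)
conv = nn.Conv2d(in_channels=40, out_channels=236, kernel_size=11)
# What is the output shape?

Input shape: (9, 40, 75, 101)
Output shape: (9, 236, 65, 91)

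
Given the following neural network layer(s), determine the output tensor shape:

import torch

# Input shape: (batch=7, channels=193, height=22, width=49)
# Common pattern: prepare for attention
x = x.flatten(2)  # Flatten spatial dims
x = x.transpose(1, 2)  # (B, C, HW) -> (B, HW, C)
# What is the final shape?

Input shape: (7, 193, 22, 49)
  -> after flatten(2): (7, 193, 1078)
Output shape: (7, 1078, 193)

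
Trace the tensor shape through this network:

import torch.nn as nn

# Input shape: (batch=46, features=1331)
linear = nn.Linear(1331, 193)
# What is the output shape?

Input shape: (46, 1331)
Output shape: (46, 193)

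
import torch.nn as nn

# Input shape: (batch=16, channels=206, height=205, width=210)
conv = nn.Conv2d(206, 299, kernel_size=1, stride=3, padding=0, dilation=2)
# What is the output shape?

Input shape: (16, 206, 205, 210)
Output shape: (16, 299, 69, 70)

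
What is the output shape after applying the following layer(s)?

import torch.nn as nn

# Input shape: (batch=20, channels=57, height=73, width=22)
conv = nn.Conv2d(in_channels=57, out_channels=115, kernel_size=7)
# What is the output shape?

Input shape: (20, 57, 73, 22)
Output shape: (20, 115, 67, 16)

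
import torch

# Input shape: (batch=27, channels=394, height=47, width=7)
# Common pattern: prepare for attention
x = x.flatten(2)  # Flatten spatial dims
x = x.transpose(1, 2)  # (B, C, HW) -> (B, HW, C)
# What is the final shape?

Input shape: (27, 394, 47, 7)
  -> after flatten(2): (27, 394, 329)
Output shape: (27, 329, 394)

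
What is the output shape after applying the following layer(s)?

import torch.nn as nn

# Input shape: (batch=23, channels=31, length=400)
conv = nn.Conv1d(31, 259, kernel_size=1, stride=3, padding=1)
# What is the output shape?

Input shape: (23, 31, 400)
Output shape: (23, 259, 134)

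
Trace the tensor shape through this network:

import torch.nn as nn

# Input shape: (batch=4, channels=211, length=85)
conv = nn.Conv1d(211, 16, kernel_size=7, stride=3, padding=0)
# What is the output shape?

Input shape: (4, 211, 85)
Output shape: (4, 16, 27)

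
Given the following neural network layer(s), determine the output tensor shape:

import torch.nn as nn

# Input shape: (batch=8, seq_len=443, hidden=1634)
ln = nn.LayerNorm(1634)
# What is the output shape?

Input shape: (8, 443, 1634)
Output shape: (8, 443, 1634)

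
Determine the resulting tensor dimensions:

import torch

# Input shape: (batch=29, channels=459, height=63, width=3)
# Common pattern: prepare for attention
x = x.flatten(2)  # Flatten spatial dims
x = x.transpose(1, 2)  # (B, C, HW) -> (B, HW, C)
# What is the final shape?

Input shape: (29, 459, 63, 3)
  -> after flatten(2): (29, 459, 189)
Output shape: (29, 189, 459)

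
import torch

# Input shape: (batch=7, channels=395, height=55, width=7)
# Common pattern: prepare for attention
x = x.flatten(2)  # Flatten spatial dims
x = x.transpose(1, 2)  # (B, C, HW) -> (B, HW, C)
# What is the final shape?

Input shape: (7, 395, 55, 7)
  -> after flatten(2): (7, 395, 385)
Output shape: (7, 385, 395)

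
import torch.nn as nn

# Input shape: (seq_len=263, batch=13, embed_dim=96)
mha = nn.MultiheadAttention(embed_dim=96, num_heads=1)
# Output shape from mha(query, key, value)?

Input shape: (263, 13, 96)
Output shape: (263, 13, 96)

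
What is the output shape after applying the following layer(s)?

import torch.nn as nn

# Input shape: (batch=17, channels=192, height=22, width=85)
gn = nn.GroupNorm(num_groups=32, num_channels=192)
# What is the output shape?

Input shape: (17, 192, 22, 85)
Output shape: (17, 192, 22, 85)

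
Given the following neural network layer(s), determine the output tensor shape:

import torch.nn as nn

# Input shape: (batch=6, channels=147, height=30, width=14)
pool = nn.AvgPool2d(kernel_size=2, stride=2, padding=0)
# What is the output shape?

Input shape: (6, 147, 30, 14)
Output shape: (6, 147, 15, 7)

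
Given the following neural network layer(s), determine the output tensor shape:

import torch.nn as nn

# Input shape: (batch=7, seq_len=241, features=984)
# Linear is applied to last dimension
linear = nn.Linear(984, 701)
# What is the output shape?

Input shape: (7, 241, 984)
Output shape: (7, 241, 701)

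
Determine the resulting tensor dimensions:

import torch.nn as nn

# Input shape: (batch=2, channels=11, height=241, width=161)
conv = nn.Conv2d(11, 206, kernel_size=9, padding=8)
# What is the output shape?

Input shape: (2, 11, 241, 161)
Output shape: (2, 206, 249, 169)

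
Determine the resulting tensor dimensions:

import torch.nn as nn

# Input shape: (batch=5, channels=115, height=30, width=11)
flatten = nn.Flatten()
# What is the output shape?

Input shape: (5, 115, 30, 11)
Output shape: (5, 37950)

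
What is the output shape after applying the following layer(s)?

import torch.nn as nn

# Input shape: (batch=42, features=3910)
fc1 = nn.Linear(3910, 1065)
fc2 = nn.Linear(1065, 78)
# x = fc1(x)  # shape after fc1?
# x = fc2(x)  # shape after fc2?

Input shape: (42, 3910)
  -> after fc1: (42, 1065)
Output shape: (42, 78)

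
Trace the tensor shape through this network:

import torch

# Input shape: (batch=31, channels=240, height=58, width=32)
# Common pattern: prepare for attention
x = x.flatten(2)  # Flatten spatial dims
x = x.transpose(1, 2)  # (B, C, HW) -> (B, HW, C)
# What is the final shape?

Input shape: (31, 240, 58, 32)
  -> after flatten(2): (31, 240, 1856)
Output shape: (31, 1856, 240)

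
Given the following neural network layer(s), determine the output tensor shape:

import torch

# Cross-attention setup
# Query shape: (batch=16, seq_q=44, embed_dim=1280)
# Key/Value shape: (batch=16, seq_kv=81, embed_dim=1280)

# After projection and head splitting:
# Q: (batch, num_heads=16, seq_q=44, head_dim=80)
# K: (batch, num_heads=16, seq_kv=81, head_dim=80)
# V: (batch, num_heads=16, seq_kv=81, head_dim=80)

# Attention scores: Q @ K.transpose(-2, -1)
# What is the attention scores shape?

Input shape: (16, 44, 1280)
Output shape: (16, 16, 44, 81)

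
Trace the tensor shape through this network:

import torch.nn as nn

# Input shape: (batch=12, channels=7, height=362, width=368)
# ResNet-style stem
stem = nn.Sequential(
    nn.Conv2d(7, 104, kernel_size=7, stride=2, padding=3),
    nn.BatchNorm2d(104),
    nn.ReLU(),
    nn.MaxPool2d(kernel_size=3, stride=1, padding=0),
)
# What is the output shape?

Input shape: (12, 7, 362, 368)
  -> after Conv2d 7x7 stride=2: (12, 104, 181, 184)
Output shape: (12, 104, 179, 182)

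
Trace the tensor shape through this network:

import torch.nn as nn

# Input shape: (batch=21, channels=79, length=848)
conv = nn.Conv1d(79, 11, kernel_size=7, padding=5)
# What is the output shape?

Input shape: (21, 79, 848)
Output shape: (21, 11, 852)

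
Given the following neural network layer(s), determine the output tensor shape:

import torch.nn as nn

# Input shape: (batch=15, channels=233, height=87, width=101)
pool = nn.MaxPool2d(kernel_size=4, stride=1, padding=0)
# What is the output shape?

Input shape: (15, 233, 87, 101)
Output shape: (15, 233, 84, 98)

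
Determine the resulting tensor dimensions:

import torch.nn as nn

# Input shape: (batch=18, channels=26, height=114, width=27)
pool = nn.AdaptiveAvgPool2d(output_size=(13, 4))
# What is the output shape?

Input shape: (18, 26, 114, 27)
Output shape: (18, 26, 13, 4)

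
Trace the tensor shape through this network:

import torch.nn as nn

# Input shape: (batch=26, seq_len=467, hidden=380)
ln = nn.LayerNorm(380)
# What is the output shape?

Input shape: (26, 467, 380)
Output shape: (26, 467, 380)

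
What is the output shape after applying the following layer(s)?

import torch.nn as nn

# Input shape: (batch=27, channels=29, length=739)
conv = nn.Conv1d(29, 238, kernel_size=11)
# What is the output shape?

Input shape: (27, 29, 739)
Output shape: (27, 238, 729)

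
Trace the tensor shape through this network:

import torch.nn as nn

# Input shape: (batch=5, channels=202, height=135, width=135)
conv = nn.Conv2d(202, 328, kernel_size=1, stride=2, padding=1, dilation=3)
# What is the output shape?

Input shape: (5, 202, 135, 135)
Output shape: (5, 328, 69, 69)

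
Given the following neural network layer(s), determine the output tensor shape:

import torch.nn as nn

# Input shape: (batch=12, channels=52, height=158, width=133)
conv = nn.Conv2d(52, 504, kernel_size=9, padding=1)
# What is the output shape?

Input shape: (12, 52, 158, 133)
Output shape: (12, 504, 152, 127)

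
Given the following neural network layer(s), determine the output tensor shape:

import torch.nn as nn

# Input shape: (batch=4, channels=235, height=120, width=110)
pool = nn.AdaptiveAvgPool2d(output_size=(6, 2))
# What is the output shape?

Input shape: (4, 235, 120, 110)
Output shape: (4, 235, 6, 2)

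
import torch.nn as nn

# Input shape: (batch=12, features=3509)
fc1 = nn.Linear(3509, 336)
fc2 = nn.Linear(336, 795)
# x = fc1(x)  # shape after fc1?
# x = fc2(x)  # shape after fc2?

Input shape: (12, 3509)
  -> after fc1: (12, 336)
Output shape: (12, 795)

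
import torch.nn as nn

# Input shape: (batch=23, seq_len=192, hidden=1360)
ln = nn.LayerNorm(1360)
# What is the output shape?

Input shape: (23, 192, 1360)
Output shape: (23, 192, 1360)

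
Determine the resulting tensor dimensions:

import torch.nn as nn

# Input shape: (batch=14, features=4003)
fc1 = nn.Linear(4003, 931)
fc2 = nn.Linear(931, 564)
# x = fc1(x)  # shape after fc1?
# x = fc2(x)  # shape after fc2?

Input shape: (14, 4003)
  -> after fc1: (14, 931)
Output shape: (14, 564)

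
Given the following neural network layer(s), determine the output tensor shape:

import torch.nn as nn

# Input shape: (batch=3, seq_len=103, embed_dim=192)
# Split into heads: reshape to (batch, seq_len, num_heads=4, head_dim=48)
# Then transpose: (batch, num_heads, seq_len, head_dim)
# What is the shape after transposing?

Input shape: (3, 103, 192)
  -> after reshape: (3, 103, 4, 48)
Output shape: (3, 4, 103, 48)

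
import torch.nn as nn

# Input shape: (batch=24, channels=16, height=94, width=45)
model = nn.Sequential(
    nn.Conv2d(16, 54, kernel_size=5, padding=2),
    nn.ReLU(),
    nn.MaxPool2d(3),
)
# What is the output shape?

Input shape: (24, 16, 94, 45)
  -> after Conv2d: (24, 54, 94, 45)
  -> after ReLU: (24, 54, 94, 45)
Output shape: (24, 54, 31, 15)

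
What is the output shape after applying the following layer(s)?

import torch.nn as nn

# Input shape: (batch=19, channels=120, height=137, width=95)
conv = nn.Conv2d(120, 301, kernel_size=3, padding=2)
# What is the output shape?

Input shape: (19, 120, 137, 95)
Output shape: (19, 301, 139, 97)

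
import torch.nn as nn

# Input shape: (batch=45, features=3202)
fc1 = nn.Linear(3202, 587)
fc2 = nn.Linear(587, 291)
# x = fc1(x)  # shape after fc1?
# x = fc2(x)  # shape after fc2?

Input shape: (45, 3202)
  -> after fc1: (45, 587)
Output shape: (45, 291)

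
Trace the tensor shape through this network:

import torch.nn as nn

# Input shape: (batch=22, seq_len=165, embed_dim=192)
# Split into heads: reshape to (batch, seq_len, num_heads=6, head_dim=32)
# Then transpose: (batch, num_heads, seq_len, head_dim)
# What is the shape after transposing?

Input shape: (22, 165, 192)
  -> after reshape: (22, 165, 6, 32)
Output shape: (22, 6, 165, 32)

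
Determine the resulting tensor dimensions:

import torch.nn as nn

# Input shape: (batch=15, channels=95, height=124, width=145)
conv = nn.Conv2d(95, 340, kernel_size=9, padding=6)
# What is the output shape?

Input shape: (15, 95, 124, 145)
Output shape: (15, 340, 128, 149)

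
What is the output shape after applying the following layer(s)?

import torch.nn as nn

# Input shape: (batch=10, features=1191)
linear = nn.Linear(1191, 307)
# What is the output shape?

Input shape: (10, 1191)
Output shape: (10, 307)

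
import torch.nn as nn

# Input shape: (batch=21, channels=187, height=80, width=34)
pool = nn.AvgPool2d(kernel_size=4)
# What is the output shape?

Input shape: (21, 187, 80, 34)
Output shape: (21, 187, 20, 8)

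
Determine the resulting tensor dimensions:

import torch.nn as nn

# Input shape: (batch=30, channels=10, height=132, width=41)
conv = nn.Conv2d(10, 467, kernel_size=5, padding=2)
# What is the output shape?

Input shape: (30, 10, 132, 41)
Output shape: (30, 467, 132, 41)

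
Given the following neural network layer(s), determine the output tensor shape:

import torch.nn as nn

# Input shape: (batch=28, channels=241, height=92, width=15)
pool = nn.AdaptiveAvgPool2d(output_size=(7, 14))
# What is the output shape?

Input shape: (28, 241, 92, 15)
Output shape: (28, 241, 7, 14)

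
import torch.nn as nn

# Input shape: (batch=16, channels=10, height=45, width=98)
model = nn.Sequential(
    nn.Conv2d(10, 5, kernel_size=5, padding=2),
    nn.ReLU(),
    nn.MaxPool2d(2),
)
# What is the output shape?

Input shape: (16, 10, 45, 98)
  -> after Conv2d: (16, 5, 45, 98)
  -> after ReLU: (16, 5, 45, 98)
Output shape: (16, 5, 22, 49)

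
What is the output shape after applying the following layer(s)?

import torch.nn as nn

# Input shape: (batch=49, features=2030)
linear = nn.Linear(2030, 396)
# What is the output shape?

Input shape: (49, 2030)
Output shape: (49, 396)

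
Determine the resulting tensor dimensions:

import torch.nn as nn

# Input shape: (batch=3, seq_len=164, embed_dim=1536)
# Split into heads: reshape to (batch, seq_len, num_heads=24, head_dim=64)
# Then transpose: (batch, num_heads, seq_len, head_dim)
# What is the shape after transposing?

Input shape: (3, 164, 1536)
  -> after reshape: (3, 164, 24, 64)
Output shape: (3, 24, 164, 64)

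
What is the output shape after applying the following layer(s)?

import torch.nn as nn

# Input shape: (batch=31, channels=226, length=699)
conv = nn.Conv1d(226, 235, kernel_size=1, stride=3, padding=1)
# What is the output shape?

Input shape: (31, 226, 699)
Output shape: (31, 235, 234)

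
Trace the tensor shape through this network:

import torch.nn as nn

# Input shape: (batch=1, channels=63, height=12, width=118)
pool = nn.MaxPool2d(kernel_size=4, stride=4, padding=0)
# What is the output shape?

Input shape: (1, 63, 12, 118)
Output shape: (1, 63, 3, 29)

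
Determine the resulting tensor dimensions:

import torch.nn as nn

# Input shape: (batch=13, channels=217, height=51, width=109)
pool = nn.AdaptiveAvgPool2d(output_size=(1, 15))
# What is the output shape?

Input shape: (13, 217, 51, 109)
Output shape: (13, 217, 1, 15)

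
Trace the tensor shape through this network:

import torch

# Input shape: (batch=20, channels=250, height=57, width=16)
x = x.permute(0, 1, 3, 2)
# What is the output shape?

Input shape: (20, 250, 57, 16)
Output shape: (20, 250, 16, 57)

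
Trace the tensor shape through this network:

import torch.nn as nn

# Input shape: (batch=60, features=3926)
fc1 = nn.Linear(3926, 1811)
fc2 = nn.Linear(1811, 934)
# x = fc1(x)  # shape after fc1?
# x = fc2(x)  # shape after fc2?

Input shape: (60, 3926)
  -> after fc1: (60, 1811)
Output shape: (60, 934)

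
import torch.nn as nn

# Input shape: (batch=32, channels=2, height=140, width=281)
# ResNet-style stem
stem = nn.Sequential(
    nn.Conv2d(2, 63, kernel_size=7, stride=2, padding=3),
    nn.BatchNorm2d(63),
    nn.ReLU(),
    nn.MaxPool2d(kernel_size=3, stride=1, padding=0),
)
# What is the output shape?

Input shape: (32, 2, 140, 281)
  -> after Conv2d 7x7 stride=2: (32, 63, 70, 141)
Output shape: (32, 63, 68, 139)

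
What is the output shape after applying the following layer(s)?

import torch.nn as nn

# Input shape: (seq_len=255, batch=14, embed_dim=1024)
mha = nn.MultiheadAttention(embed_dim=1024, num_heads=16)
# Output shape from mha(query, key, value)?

Input shape: (255, 14, 1024)
Output shape: (255, 14, 1024)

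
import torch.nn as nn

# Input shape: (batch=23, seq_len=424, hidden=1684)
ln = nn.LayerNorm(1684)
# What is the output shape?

Input shape: (23, 424, 1684)
Output shape: (23, 424, 1684)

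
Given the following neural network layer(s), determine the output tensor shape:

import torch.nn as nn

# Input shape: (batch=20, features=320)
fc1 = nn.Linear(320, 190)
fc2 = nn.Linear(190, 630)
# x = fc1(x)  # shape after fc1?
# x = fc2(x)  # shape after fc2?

Input shape: (20, 320)
  -> after fc1: (20, 190)
Output shape: (20, 630)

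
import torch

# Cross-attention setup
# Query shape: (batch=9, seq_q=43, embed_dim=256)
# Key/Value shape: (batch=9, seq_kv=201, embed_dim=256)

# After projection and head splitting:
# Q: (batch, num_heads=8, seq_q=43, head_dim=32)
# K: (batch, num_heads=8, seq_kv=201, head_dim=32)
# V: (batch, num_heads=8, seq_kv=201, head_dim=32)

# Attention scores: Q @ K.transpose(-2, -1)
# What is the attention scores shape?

Input shape: (9, 43, 256)
Output shape: (9, 8, 43, 201)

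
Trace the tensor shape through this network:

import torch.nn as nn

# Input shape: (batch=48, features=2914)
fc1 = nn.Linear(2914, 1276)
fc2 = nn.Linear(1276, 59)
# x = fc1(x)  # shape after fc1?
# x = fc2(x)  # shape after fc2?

Input shape: (48, 2914)
  -> after fc1: (48, 1276)
Output shape: (48, 59)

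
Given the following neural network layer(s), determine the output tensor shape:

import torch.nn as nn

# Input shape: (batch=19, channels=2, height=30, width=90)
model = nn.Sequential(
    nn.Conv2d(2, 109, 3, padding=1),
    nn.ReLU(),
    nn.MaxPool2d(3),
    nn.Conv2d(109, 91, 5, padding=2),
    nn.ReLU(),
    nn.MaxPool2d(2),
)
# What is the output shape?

Input shape: (19, 2, 30, 90)
  -> after first Conv2d: (19, 109, 30, 90)
  -> after first MaxPool2d: (19, 109, 10, 30)
  -> after second Conv2d: (19, 91, 10, 30)
Output shape: (19, 91, 5, 15)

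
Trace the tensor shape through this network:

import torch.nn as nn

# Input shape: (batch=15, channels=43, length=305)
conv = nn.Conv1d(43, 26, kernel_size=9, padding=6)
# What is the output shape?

Input shape: (15, 43, 305)
Output shape: (15, 26, 309)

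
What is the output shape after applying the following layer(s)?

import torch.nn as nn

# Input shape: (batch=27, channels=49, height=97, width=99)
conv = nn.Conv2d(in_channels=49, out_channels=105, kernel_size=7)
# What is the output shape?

Input shape: (27, 49, 97, 99)
Output shape: (27, 105, 91, 93)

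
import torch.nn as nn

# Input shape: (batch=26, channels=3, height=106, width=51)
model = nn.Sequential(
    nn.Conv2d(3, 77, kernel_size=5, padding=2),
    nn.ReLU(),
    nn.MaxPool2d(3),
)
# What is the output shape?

Input shape: (26, 3, 106, 51)
  -> after Conv2d: (26, 77, 106, 51)
  -> after ReLU: (26, 77, 106, 51)
Output shape: (26, 77, 35, 17)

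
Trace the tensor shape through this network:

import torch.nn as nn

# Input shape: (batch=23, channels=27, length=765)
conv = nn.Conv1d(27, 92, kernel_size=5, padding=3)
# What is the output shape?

Input shape: (23, 27, 765)
Output shape: (23, 92, 767)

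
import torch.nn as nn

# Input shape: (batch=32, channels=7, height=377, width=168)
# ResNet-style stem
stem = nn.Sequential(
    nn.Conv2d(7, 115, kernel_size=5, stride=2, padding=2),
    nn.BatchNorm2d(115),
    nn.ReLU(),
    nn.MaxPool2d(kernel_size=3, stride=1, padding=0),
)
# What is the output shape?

Input shape: (32, 7, 377, 168)
  -> after Conv2d 5x5 stride=2: (32, 115, 189, 84)
Output shape: (32, 115, 187, 82)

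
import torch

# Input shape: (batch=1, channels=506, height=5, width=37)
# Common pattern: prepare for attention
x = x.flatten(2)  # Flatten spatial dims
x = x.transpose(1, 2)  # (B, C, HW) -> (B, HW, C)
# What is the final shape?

Input shape: (1, 506, 5, 37)
  -> after flatten(2): (1, 506, 185)
Output shape: (1, 185, 506)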